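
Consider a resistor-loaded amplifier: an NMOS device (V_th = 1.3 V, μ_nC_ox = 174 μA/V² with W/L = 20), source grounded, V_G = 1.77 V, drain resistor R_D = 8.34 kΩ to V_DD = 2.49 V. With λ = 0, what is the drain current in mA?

I_D = 0.273 mA

V_GS = V_G = 1.77 V, so V_ov = 1.77 − 1.3 = 0.47 V.
k_n = μ_nC_ox · (W/L) = 3.48 mA/V².
Assume saturation: I_D = ½ k_n V_ov² = 0.5 × 3.48 × 0.47² = 0.384 mA, giving V_DS = V_DD − I_D R_D = 2.49 − 0.384 × 8.34 = -0.716 V.
But -0.716 V < V_ov = 0.47 V, so the device is actually in triode.
In triode I_D = k_n[V_ov V_DS − ½ V_DS²] and I_D = (V_DD − V_DS)/R_D. Equating: 14.5 V_DS² − 14.64 V_DS + 2.49 = 0, giving V_DS = 0.217 V (the root below V_ov).
I_D = (2.49 − 0.217) / 8.34 = 0.273 mA.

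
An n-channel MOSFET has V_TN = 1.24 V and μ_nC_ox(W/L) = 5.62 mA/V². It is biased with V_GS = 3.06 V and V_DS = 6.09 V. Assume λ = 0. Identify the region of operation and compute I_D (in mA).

Saturation; I_D = 9.31 mA

V_ov = V_GS − V_TN = 3.06 − 1.24 = 1.82 V.
Since V_DS = 6.09 V ≥ V_ov = 1.82 V, the device is in saturation.
I_D = ½ k_n V_ov² = 0.5 × 5.62 × 1.82² = 9.31 mA.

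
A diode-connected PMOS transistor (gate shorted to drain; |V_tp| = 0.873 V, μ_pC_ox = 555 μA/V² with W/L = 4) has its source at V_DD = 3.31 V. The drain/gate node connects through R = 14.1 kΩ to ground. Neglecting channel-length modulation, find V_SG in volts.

With gate tied to drain, V_SG = V_SD ≥ V_SG − |V_tp|, so the device is in saturation.
k_p = μ_pC_ox · (W/L) = 2.22 mA/V².
KCL at the drain: ½ k_p (V_SG − |V_tp|)² = (V_DD − V_SG)/R.
Let x = V_SG − 0.873. Then 15.7 x² + x − 2.437 = 0, giving x = 0.364 V (positive root), so V_SG = 1.24 V.
I_D = (V_DD − V_SG)/R = (3.31 − 1.24) / 14.1 = 0.147 mA.

V_SG = 1.24 V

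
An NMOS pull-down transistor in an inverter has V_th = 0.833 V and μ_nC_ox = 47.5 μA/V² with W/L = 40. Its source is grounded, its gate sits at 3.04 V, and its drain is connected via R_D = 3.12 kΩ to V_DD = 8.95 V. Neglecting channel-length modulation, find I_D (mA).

I_D = 2.63 mA

V_GS = V_G = 3.04 V, so V_ov = 3.04 − 0.833 = 2.21 V.
k_n = μ_nC_ox · (W/L) = 1.9 mA/V².
Assume saturation: I_D = ½ k_n V_ov² = 0.5 × 1.9 × 2.21² = 4.63 mA, giving V_DS = V_DD − I_D R_D = 8.95 − 4.63 × 3.12 = -5.49 V.
But -5.49 V < V_ov = 2.21 V, so the device is actually in triode.
In triode I_D = k_n[V_ov V_DS − ½ V_DS²] and I_D = (V_DD − V_DS)/R_D. Equating: 2.96 V_DS² − 14.08 V_DS + 8.95 = 0, giving V_DS = 0.756 V (the root below V_ov).
I_D = (8.95 − 0.756) / 3.12 = 2.63 mA.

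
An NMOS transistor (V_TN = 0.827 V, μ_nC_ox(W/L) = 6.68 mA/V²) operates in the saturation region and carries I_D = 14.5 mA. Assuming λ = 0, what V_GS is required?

V_GS = 2.91 V

In saturation I_D = ½ k_n (V_GS − V_TN)², so V_GS − V_TN = √(2 I_D / k_n) = √(2 × 14.5 / 6.68) = 2.08 V.
V_GS = 0.827 + 2.08 = 2.91 V.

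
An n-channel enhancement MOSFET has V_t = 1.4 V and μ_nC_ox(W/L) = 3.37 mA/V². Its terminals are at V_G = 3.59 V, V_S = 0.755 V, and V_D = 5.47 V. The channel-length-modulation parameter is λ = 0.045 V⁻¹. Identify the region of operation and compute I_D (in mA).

Saturation; I_D = 4.21 mA

V_GS = V_G − V_S = 3.59 − 0.755 = 2.83 V; V_DS = V_D − V_S = 5.47 − 0.755 = 4.71 V.
V_ov = V_GS − V_t = 2.83 − 1.4 = 1.44 V.
Since V_DS = 4.71 V ≥ V_ov = 1.44 V, the device is in saturation.
I_D = ½ k_n V_ov² (1 + λ V_DS) = 0.5 × 3.37 × 1.44² × (1 + 0.045 × 4.71) = 4.21 mA.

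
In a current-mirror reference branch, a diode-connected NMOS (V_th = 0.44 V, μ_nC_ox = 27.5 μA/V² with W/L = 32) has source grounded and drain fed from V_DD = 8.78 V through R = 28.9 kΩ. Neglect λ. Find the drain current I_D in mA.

I_D = 0.262 mA

With gate tied to drain, V_GS = V_DS ≥ V_GS − V_th, so the device is in saturation.
k_n = μ_nC_ox · (W/L) = 0.88 mA/V².
KCL at the drain: ½ k_n (V_GS − V_th)² = (V_DD − V_GS)/R.
Let x = V_GS − 0.44. Then 12.7 x² + x − 8.34 = 0, giving x = 0.771 V (positive root), so V_GS = 1.21 V.
I_D = (V_DD − V_GS)/R = (8.78 − 1.21) / 28.9 = 0.262 mA.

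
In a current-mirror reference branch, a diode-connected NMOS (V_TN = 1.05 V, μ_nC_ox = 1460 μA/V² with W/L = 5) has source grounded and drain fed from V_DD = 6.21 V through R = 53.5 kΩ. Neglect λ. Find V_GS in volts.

With gate tied to drain, V_GS = V_DS ≥ V_GS − V_TN, so the device is in saturation.
k_n = μ_nC_ox · (W/L) = 7.3 mA/V².
KCL at the drain: ½ k_n (V_GS − V_TN)² = (V_DD − V_GS)/R.
Let x = V_GS − 1.05. Then 195 x² + x − 5.16 = 0, giving x = 0.16 V (positive root), so V_GS = 1.21 V.
I_D = (V_DD − V_GS)/R = (6.21 − 1.21) / 53.5 = 0.0935 mA.

V_GS = 1.21 V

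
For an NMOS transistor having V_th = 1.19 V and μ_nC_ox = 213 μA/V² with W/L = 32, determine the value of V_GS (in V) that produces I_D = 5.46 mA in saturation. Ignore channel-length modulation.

V_GS = 2.46 V

k_n = μ_nC_ox · (W/L) = 6.816 mA/V².
In saturation I_D = ½ k_n (V_GS − V_th)², so V_GS − V_th = √(2 I_D / k_n) = √(2 × 5.46 / 6.816) = 1.27 V.
V_GS = 1.19 + 1.27 = 2.46 V.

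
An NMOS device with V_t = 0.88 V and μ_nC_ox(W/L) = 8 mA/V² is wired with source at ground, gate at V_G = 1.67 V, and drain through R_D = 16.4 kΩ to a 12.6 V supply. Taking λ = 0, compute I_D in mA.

V_GS = V_G = 1.67 V, so V_ov = 1.67 − 0.88 = 0.79 V.
Assume saturation: I_D = ½ k_n V_ov² = 0.5 × 8 × 0.79² = 2.5 mA, giving V_DS = V_DD − I_D R_D = 12.6 − 2.5 × 16.4 = -28.3 V.
But -28.3 V < V_ov = 0.79 V, so the device is actually in triode.
In triode I_D = k_n[V_ov V_DS − ½ V_DS²] and I_D = (V_DD − V_DS)/R_D. Equating: 65.6 V_DS² − 104.6 V_DS + 12.6 = 0, giving V_DS = 0.131 V (the root below V_ov).
I_D = (12.6 − 0.131) / 16.4 = 0.76 mA.

I_D = 0.760 mA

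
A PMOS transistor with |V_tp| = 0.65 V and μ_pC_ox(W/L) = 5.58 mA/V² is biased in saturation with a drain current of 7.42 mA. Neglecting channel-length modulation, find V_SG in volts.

In saturation I_D = ½ k_p (V_SG − |V_tp|)², so V_SG − |V_tp| = √(2 I_D / k_p) = √(2 × 7.42 / 5.58) = 1.63 V.
V_SG = 0.65 + 1.63 = 2.28 V.

V_SG = 2.28 V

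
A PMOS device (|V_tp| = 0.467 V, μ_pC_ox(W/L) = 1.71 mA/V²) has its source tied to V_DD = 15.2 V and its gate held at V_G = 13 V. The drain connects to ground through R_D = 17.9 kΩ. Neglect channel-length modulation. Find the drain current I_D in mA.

I_D = 0.832 mA

V_SG = V_DD − V_G = 15.2 − 13 = 2.2 V, so V_ov = 2.2 − 0.467 = 1.73 V.
Assume saturation: I_D = ½ k_p V_ov² = 0.5 × 1.71 × 1.73² = 2.57 mA, giving V_SD = V_DD − I_D R_D = 15.2 − 2.57 × 17.9 = -30.8 V.
But -30.8 V < V_ov = 1.73 V, so the device is actually in triode.
In triode I_D = k_p[V_ov V_SD − ½ V_SD²] and I_D = (V_DD − V_SD)/R_D. Equating: 15.3 V_SD² − 54.05 V_SD + 15.2 = 0, giving V_SD = 0.308 V (the root below V_ov).
I_D = (15.2 − 0.308) / 17.9 = 0.832 mA.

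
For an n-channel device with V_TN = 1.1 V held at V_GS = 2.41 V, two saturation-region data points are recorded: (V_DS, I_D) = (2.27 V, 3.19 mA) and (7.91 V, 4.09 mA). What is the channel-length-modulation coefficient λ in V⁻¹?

λ = 0.0564 V⁻¹

With V_GS fixed, I_D ∝ (1 + λ V_DS) in saturation, so I_D2/I_D1 = (1 + λ V_DS2)/(1 + λ V_DS1).
4.09/3.19 = 1.282 = (1 + 7.91 λ)/(1 + 2.27 λ).
Solving: λ (I_D1 V_DS2 − I_D2 V_DS1) = I_D2 − I_D1, so λ = (4.09 − 3.19) / (3.19 × 7.91 − 4.09 × 2.27) = 0.9 / 15.9 = 0.0564 V⁻¹.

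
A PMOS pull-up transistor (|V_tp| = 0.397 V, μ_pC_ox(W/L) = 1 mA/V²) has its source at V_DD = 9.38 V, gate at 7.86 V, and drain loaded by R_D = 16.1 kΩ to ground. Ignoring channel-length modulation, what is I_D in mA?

I_D = 0.539 mA

V_SG = V_DD − V_G = 9.38 − 7.86 = 1.52 V, so V_ov = 1.52 − 0.397 = 1.12 V.
Assume saturation: I_D = ½ k_p V_ov² = 0.5 × 1 × 1.12² = 0.631 mA, giving V_SD = V_DD − I_D R_D = 9.38 − 0.631 × 16.1 = -0.772 V.
But -0.772 V < V_ov = 1.12 V, so the device is actually in triode.
In triode I_D = k_p[V_ov V_SD − ½ V_SD²] and I_D = (V_DD − V_SD)/R_D. Equating: 8.05 V_SD² − 19.08 V_SD + 9.38 = 0, giving V_SD = 0.696 V (the root below V_ov).
I_D = (9.38 − 0.696) / 16.1 = 0.539 mA.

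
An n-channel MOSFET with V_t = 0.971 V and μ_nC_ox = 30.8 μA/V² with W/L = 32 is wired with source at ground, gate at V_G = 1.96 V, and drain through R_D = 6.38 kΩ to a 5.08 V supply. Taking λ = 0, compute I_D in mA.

V_GS = V_G = 1.96 V, so V_ov = 1.96 − 0.971 = 0.989 V.
k_n = μ_nC_ox · (W/L) = 0.9856 mA/V².
Assume saturation: I_D = ½ k_n V_ov² = 0.5 × 0.9856 × 0.989² = 0.482 mA, giving V_DS = V_DD − I_D R_D = 5.08 − 0.482 × 6.38 = 2 V.
V_DS = 2 V ≥ V_ov = 0.989 V, confirming saturation.

I_D = 0.482 mA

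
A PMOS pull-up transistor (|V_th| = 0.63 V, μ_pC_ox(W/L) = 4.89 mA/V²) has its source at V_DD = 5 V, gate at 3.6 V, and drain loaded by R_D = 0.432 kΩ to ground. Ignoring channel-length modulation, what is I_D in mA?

I_D = 1.45 mA

V_SG = V_DD − V_G = 5 − 3.6 = 1.4 V, so V_ov = 1.4 − 0.63 = 0.77 V.
Assume saturation: I_D = ½ k_p V_ov² = 0.5 × 4.89 × 0.77² = 1.45 mA, giving V_SD = V_DD − I_D R_D = 5 − 1.45 × 0.432 = 4.37 V.
V_SD = 4.37 V ≥ V_ov = 0.77 V, confirming saturation.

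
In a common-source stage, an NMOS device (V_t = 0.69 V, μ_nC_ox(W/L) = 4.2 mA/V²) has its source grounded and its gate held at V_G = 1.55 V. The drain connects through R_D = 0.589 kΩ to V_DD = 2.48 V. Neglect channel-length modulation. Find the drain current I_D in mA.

V_GS = V_G = 1.55 V, so V_ov = 1.55 − 0.69 = 0.86 V.
Assume saturation: I_D = ½ k_n V_ov² = 0.5 × 4.2 × 0.86² = 1.55 mA, giving V_DS = V_DD − I_D R_D = 2.48 − 1.55 × 0.589 = 1.57 V.
V_DS = 1.57 V ≥ V_ov = 0.86 V, confirming saturation.

I_D = 1.55 mA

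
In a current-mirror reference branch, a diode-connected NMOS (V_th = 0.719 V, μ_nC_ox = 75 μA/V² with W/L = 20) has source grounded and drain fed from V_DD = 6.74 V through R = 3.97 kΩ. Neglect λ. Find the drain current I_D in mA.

I_D = 1.20 mA

With gate tied to drain, V_GS = V_DS ≥ V_GS − V_th, so the device is in saturation.
k_n = μ_nC_ox · (W/L) = 1.5 mA/V².
KCL at the drain: ½ k_n (V_GS − V_th)² = (V_DD − V_GS)/R.
Let x = V_GS − 0.719. Then 2.98 x² + x − 6.021 = 0, giving x = 1.26 V (positive root), so V_GS = 1.98 V.
I_D = (V_DD − V_GS)/R = (6.74 − 1.98) / 3.97 = 1.2 mA.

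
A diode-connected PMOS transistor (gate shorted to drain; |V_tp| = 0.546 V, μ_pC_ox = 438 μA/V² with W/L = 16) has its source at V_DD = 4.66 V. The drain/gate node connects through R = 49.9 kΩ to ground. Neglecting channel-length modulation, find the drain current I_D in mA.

With gate tied to drain, V_SG = V_SD ≥ V_SG − |V_tp|, so the device is in saturation.
k_p = μ_pC_ox · (W/L) = 7.008 mA/V².
KCL at the drain: ½ k_p (V_SG − |V_tp|)² = (V_DD − V_SG)/R.
Let x = V_SG − 0.546. Then 175 x² + x − 4.114 = 0, giving x = 0.151 V (positive root), so V_SG = 0.697 V.
I_D = (V_DD − V_SG)/R = (4.66 − 0.697) / 49.9 = 0.0794 mA.

I_D = 0.0794 mA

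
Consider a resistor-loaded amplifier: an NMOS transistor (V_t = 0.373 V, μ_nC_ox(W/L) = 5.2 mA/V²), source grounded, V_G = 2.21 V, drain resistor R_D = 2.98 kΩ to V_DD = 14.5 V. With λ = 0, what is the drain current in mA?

V_GS = V_G = 2.21 V, so V_ov = 2.21 − 0.373 = 1.84 V.
Assume saturation: I_D = ½ k_n V_ov² = 0.5 × 5.2 × 1.84² = 8.77 mA, giving V_DS = V_DD − I_D R_D = 14.5 − 8.77 × 2.98 = -11.6 V.
But -11.6 V < V_ov = 1.84 V, so the device is actually in triode.
In triode I_D = k_n[V_ov V_DS − ½ V_DS²] and I_D = (V_DD − V_DS)/R_D. Equating: 7.75 V_DS² − 29.47 V_DS + 14.5 = 0, giving V_DS = 0.581 V (the root below V_ov).
I_D = (14.5 − 0.581) / 2.98 = 4.67 mA.

I_D = 4.67 mA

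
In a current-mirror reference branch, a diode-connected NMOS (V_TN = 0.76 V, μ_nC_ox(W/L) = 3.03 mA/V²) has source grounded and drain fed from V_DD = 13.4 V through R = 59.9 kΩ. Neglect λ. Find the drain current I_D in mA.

With gate tied to drain, V_GS = V_DS ≥ V_GS − V_TN, so the device is in saturation.
KCL at the drain: ½ k_n (V_GS − V_TN)² = (V_DD − V_GS)/R.
Let x = V_GS − 0.76. Then 90.7 x² + x − 12.64 = 0, giving x = 0.368 V (positive root), so V_GS = 1.13 V.
I_D = (V_DD − V_GS)/R = (13.4 − 1.13) / 59.9 = 0.205 mA.

I_D = 0.205 mA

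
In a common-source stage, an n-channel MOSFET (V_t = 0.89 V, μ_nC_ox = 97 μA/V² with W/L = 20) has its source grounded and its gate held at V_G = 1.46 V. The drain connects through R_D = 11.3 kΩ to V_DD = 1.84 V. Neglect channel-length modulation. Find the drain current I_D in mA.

I_D = 0.149 mA

V_GS = V_G = 1.46 V, so V_ov = 1.46 − 0.89 = 0.57 V.
k_n = μ_nC_ox · (W/L) = 1.94 mA/V².
Assume saturation: I_D = ½ k_n V_ov² = 0.5 × 1.94 × 0.57² = 0.315 mA, giving V_DS = V_DD − I_D R_D = 1.84 − 0.315 × 11.3 = -1.72 V.
But -1.72 V < V_ov = 0.57 V, so the device is actually in triode.
In triode I_D = k_n[V_ov V_DS − ½ V_DS²] and I_D = (V_DD − V_DS)/R_D. Equating: 11 V_DS² − 13.5 V_DS + 1.84 = 0, giving V_DS = 0.156 V (the root below V_ov).
I_D = (1.84 − 0.156) / 11.3 = 0.149 mA.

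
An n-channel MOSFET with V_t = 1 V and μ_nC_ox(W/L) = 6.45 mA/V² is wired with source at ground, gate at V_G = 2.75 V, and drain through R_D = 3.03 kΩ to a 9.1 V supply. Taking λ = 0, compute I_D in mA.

V_GS = V_G = 2.75 V, so V_ov = 2.75 − 1 = 1.75 V.
Assume saturation: I_D = ½ k_n V_ov² = 0.5 × 6.45 × 1.75² = 9.88 mA, giving V_DS = V_DD − I_D R_D = 9.1 − 9.88 × 3.03 = -20.8 V.
But -20.8 V < V_ov = 1.75 V, so the device is actually in triode.
In triode I_D = k_n[V_ov V_DS − ½ V_DS²] and I_D = (V_DD − V_DS)/R_D. Equating: 9.77 V_DS² − 35.2 V_DS + 9.1 = 0, giving V_DS = 0.28 V (the root below V_ov).
I_D = (9.1 − 0.28) / 3.03 = 2.91 mA.

I_D = 2.91 mA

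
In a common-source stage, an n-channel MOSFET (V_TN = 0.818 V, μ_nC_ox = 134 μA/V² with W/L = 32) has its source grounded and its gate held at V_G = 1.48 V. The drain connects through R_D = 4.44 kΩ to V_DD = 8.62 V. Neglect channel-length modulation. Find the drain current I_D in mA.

I_D = 0.940 mA

V_GS = V_G = 1.48 V, so V_ov = 1.48 − 0.818 = 0.662 V.
k_n = μ_nC_ox · (W/L) = 4.288 mA/V².
Assume saturation: I_D = ½ k_n V_ov² = 0.5 × 4.288 × 0.662² = 0.94 mA, giving V_DS = V_DD − I_D R_D = 8.62 − 0.94 × 4.44 = 4.45 V.
V_DS = 4.45 V ≥ V_ov = 0.662 V, confirming saturation.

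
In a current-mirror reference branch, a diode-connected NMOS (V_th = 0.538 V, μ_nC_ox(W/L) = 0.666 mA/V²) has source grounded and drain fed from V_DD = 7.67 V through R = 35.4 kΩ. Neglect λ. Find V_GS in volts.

V_GS = 1.27 V

With gate tied to drain, V_GS = V_DS ≥ V_GS − V_th, so the device is in saturation.
KCL at the drain: ½ k_n (V_GS − V_th)² = (V_DD − V_GS)/R.
Let x = V_GS − 0.538. Then 11.8 x² + x − 7.132 = 0, giving x = 0.737 V (positive root), so V_GS = 1.27 V.
I_D = (V_DD − V_GS)/R = (7.67 − 1.27) / 35.4 = 0.181 mA.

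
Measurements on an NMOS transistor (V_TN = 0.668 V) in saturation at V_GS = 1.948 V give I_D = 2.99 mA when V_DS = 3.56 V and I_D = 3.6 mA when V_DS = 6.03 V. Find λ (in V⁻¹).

λ = 0.117 V⁻¹

With V_GS fixed, I_D ∝ (1 + λ V_DS) in saturation, so I_D2/I_D1 = (1 + λ V_DS2)/(1 + λ V_DS1).
3.6/2.99 = 1.204 = (1 + 6.03 λ)/(1 + 3.56 λ).
Solving: λ (I_D1 V_DS2 − I_D2 V_DS1) = I_D2 − I_D1, so λ = (3.6 − 2.99) / (2.99 × 6.03 − 3.6 × 3.56) = 0.61 / 5.21 = 0.117 V⁻¹.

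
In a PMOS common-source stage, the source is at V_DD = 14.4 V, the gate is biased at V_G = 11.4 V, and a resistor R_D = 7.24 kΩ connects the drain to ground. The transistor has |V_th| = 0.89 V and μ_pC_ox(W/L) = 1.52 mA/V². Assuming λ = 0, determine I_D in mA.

I_D = 1.89 mA

V_SG = V_DD − V_G = 14.4 − 11.4 = 3 V, so V_ov = 3 − 0.89 = 2.11 V.
Assume saturation: I_D = ½ k_p V_ov² = 0.5 × 1.52 × 2.11² = 3.38 mA, giving V_SD = V_DD − I_D R_D = 14.4 − 3.38 × 7.24 = -10.1 V.
But -10.1 V < V_ov = 2.11 V, so the device is actually in triode.
In triode I_D = k_p[V_ov V_SD − ½ V_SD²] and I_D = (V_DD − V_SD)/R_D. Equating: 5.5 V_SD² − 24.22 V_SD + 14.4 = 0, giving V_SD = 0.709 V (the root below V_ov).
I_D = (14.4 − 0.709) / 7.24 = 1.89 mA.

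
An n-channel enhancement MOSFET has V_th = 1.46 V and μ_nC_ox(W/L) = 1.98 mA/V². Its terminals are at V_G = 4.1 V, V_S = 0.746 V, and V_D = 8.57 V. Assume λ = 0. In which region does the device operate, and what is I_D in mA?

V_GS = V_G − V_S = 4.1 − 0.746 = 3.35 V; V_DS = V_D − V_S = 8.57 − 0.746 = 7.82 V.
V_ov = V_GS − V_th = 3.35 − 1.46 = 1.89 V.
Since V_DS = 7.82 V ≥ V_ov = 1.89 V, the device is in saturation.
I_D = ½ k_n V_ov² = 0.5 × 1.98 × 1.89² = 3.55 mA.

Saturation; I_D = 3.55 mA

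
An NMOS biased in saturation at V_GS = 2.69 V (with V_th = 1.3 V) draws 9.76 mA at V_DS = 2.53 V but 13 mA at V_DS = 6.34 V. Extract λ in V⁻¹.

With V_GS fixed, I_D ∝ (1 + λ V_DS) in saturation, so I_D2/I_D1 = (1 + λ V_DS2)/(1 + λ V_DS1).
13/9.76 = 1.332 = (1 + 6.34 λ)/(1 + 2.53 λ).
Solving: λ (I_D1 V_DS2 − I_D2 V_DS1) = I_D2 − I_D1, so λ = (13 − 9.76) / (9.76 × 6.34 − 13 × 2.53) = 3.24 / 29 = 0.112 V⁻¹.

λ = 0.112 V⁻¹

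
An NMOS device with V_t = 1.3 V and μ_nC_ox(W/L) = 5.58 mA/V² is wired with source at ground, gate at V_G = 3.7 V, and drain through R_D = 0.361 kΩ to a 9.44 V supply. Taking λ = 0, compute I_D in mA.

I_D = 16.1 mA

V_GS = V_G = 3.7 V, so V_ov = 3.7 − 1.3 = 2.4 V.
Assume saturation: I_D = ½ k_n V_ov² = 0.5 × 5.58 × 2.4² = 16.1 mA, giving V_DS = V_DD − I_D R_D = 9.44 − 16.1 × 0.361 = 3.64 V.
V_DS = 3.64 V ≥ V_ov = 2.4 V, confirming saturation.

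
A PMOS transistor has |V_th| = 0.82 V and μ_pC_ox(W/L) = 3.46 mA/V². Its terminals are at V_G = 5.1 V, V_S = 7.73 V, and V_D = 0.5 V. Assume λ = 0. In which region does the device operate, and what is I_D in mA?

Saturation; I_D = 5.67 mA

V_SG = V_S − V_G = 7.73 − 5.1 = 2.63 V; V_SD = V_S − V_D = 7.73 − 0.5 = 7.23 V.
V_ov = V_SG − |V_th| = 2.63 − 0.82 = 1.81 V.
Since V_SD = 7.23 V ≥ V_ov = 1.81 V, the device is in saturation.
I_D = ½ k_p V_ov² = 0.5 × 3.46 × 1.81² = 5.67 mA.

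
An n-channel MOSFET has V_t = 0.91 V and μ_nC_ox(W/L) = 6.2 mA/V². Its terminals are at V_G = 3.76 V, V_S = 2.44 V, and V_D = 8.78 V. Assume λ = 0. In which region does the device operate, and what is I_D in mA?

V_GS = V_G − V_S = 3.76 − 2.44 = 1.32 V; V_DS = V_D − V_S = 8.78 − 2.44 = 6.34 V.
V_ov = V_GS − V_t = 1.32 − 0.91 = 0.41 V.
Since V_DS = 6.34 V ≥ V_ov = 0.41 V, the device is in saturation.
I_D = ½ k_n V_ov² = 0.5 × 6.2 × 0.41² = 0.521 mA.

Saturation; I_D = 0.521 mA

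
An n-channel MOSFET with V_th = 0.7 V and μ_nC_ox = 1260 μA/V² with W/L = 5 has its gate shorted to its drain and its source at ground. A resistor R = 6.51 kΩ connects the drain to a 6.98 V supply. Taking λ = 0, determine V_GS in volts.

With gate tied to drain, V_GS = V_DS ≥ V_GS − V_th, so the device is in saturation.
k_n = μ_nC_ox · (W/L) = 6.3 mA/V².
KCL at the drain: ½ k_n (V_GS − V_th)² = (V_DD − V_GS)/R.
Let x = V_GS − 0.7. Then 20.5 x² + x − 6.28 = 0, giving x = 0.53 V (positive root), so V_GS = 1.23 V.
I_D = (V_DD − V_GS)/R = (6.98 − 1.23) / 6.51 = 0.883 mA.

V_GS = 1.23 V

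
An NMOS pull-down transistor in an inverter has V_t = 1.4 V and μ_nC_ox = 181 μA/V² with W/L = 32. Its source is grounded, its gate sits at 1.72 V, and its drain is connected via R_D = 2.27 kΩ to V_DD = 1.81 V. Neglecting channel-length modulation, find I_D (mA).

V_GS = V_G = 1.72 V, so V_ov = 1.72 − 1.4 = 0.32 V.
k_n = μ_nC_ox · (W/L) = 5.792 mA/V².
Assume saturation: I_D = ½ k_n V_ov² = 0.5 × 5.792 × 0.32² = 0.297 mA, giving V_DS = V_DD − I_D R_D = 1.81 − 0.297 × 2.27 = 1.14 V.
V_DS = 1.14 V ≥ V_ov = 0.32 V, confirming saturation.

I_D = 0.297 mA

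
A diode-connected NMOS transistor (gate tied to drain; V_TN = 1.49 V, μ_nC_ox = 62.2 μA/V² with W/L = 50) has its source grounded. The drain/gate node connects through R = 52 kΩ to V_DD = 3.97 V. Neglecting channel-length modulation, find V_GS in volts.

V_GS = 1.66 V

With gate tied to drain, V_GS = V_DS ≥ V_GS − V_TN, so the device is in saturation.
k_n = μ_nC_ox · (W/L) = 3.11 mA/V².
KCL at the drain: ½ k_n (V_GS − V_TN)² = (V_DD − V_GS)/R.
Let x = V_GS − 1.49. Then 80.9 x² + x − 2.48 = 0, giving x = 0.169 V (positive root), so V_GS = 1.66 V.
I_D = (V_DD − V_GS)/R = (3.97 − 1.66) / 52 = 0.0444 mA.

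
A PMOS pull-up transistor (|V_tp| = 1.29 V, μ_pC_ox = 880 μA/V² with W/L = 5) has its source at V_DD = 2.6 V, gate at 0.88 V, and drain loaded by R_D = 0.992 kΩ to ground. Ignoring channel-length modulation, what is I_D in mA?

V_SG = V_DD − V_G = 2.6 − 0.88 = 1.72 V, so V_ov = 1.72 − 1.29 = 0.43 V.
k_p = μ_pC_ox · (W/L) = 4.4 mA/V².
Assume saturation: I_D = ½ k_p V_ov² = 0.5 × 4.4 × 0.43² = 0.407 mA, giving V_SD = V_DD − I_D R_D = 2.6 − 0.407 × 0.992 = 2.2 V.
V_SD = 2.2 V ≥ V_ov = 0.43 V, confirming saturation.

I_D = 0.407 mA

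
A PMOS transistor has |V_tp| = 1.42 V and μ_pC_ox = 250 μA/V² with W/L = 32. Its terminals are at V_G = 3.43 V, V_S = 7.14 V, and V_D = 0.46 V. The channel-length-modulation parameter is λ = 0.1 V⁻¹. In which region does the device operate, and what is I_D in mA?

Saturation; I_D = 35.0 mA

V_SG = V_S − V_G = 7.14 − 3.43 = 3.71 V; V_SD = V_S − V_D = 7.14 − 0.46 = 6.68 V.
k_p = μ_pC_ox · (W/L) = 8 mA/V².
V_ov = V_SG − |V_tp| = 3.71 − 1.42 = 2.29 V.
Since V_SD = 6.68 V ≥ V_ov = 2.29 V, the device is in saturation.
I_D = ½ k_p V_ov² (1 + λ V_SD) = 0.5 × 8 × 2.29² × (1 + 0.1 × 6.68) = 35 mA.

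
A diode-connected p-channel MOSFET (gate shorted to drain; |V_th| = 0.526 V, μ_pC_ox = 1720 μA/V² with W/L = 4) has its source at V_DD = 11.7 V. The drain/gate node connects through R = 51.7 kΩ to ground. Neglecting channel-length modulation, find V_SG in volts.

V_SG = 0.774 V

With gate tied to drain, V_SG = V_SD ≥ V_SG − |V_th|, so the device is in saturation.
k_p = μ_pC_ox · (W/L) = 6.88 mA/V².
KCL at the drain: ½ k_p (V_SG − |V_th|)² = (V_DD − V_SG)/R.
Let x = V_SG − 0.526. Then 178 x² + x − 11.17 = 0, giving x = 0.248 V (positive root), so V_SG = 0.774 V.
I_D = (V_DD − V_SG)/R = (11.7 − 0.774) / 51.7 = 0.211 mA.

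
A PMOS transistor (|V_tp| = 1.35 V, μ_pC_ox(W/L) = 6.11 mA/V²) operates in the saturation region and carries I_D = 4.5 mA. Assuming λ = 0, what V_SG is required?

V_SG = 2.56 V

In saturation I_D = ½ k_p (V_SG − |V_tp|)², so V_SG − |V_tp| = √(2 I_D / k_p) = √(2 × 4.5 / 6.11) = 1.21 V.
V_SG = 1.35 + 1.21 = 2.56 V.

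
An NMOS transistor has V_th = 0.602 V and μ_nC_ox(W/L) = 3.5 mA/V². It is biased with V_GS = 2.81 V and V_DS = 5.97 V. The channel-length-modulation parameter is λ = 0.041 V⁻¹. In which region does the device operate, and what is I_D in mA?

V_ov = V_GS − V_th = 2.81 − 0.602 = 2.21 V.
Since V_DS = 5.97 V ≥ V_ov = 2.21 V, the device is in saturation.
I_D = ½ k_n V_ov² (1 + λ V_DS) = 0.5 × 3.5 × 2.21² × (1 + 0.041 × 5.97) = 10.6 mA.

Saturation; I_D = 10.6 mA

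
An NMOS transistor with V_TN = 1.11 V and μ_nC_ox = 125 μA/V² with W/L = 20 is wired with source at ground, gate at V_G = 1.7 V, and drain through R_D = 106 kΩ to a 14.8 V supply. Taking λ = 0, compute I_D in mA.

V_GS = V_G = 1.7 V, so V_ov = 1.7 − 1.11 = 0.59 V.
k_n = μ_nC_ox · (W/L) = 2.5 mA/V².
Assume saturation: I_D = ½ k_n V_ov² = 0.5 × 2.5 × 0.59² = 0.435 mA, giving V_DS = V_DD − I_D R_D = 14.8 − 0.435 × 106 = -31.3 V.
But -31.3 V < V_ov = 0.59 V, so the device is actually in triode.
In triode I_D = k_n[V_ov V_DS − ½ V_DS²] and I_D = (V_DD − V_DS)/R_D. Equating: 132 V_DS² − 157.3 V_DS + 14.8 = 0, giving V_DS = 0.103 V (the root below V_ov).
I_D = (14.8 − 0.103) / 106 = 0.139 mA.

I_D = 0.139 mA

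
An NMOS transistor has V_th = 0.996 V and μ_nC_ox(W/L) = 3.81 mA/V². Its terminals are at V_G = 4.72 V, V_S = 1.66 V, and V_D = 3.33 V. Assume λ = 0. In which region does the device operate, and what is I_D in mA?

V_GS = V_G − V_S = 4.72 − 1.66 = 3.06 V; V_DS = V_D − V_S = 3.33 − 1.66 = 1.67 V.
V_ov = V_GS − V_th = 3.06 − 0.996 = 2.06 V.
Since V_DS = 1.67 V < V_ov = 2.06 V, the device is in the triode region.
I_D = k_n [V_ov · V_DS − ½ V_DS²] = 3.81 × [2.06 × 1.67 − 0.5 × 1.67²] = 7.82 mA.

Triode; I_D = 7.82 mA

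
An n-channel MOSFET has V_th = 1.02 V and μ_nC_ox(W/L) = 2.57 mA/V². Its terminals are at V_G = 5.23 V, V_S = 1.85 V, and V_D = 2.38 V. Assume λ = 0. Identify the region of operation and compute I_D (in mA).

V_GS = V_G − V_S = 5.23 − 1.85 = 3.38 V; V_DS = V_D − V_S = 2.38 − 1.85 = 0.53 V.
V_ov = V_GS − V_th = 3.38 − 1.02 = 2.36 V.
Since V_DS = 0.53 V < V_ov = 2.36 V, the device is in the triode region.
I_D = k_n [V_ov · V_DS − ½ V_DS²] = 2.57 × [2.36 × 0.53 − 0.5 × 0.53²] = 2.85 mA.

Triode; I_D = 2.85 mA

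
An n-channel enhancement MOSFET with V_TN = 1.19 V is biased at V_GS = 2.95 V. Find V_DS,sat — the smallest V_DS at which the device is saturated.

The boundary between triode and saturation is V_DS = V_GS − V_TN = V_ov.
V_ov = 2.95 − 1.19 = 1.76 V.

V_DS,sat = 1.76 V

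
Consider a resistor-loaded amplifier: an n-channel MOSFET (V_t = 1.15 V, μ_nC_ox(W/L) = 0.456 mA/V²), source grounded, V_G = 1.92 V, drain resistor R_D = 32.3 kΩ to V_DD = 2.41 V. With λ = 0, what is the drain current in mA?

V_GS = V_G = 1.92 V, so V_ov = 1.92 − 1.15 = 0.77 V.
Assume saturation: I_D = ½ k_n V_ov² = 0.5 × 0.456 × 0.77² = 0.135 mA, giving V_DS = V_DD − I_D R_D = 2.41 − 0.135 × 32.3 = -1.96 V.
But -1.96 V < V_ov = 0.77 V, so the device is actually in triode.
In triode I_D = k_n[V_ov V_DS − ½ V_DS²] and I_D = (V_DD − V_DS)/R_D. Equating: 7.36 V_DS² − 12.34 V_DS + 2.41 = 0, giving V_DS = 0.226 V (the root below V_ov).
I_D = (2.41 − 0.226) / 32.3 = 0.0676 mA.

I_D = 0.0676 mA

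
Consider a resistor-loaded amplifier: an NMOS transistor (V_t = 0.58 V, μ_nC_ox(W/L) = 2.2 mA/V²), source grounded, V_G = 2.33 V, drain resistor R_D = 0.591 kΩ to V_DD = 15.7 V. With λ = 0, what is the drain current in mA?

V_GS = V_G = 2.33 V, so V_ov = 2.33 − 0.58 = 1.75 V.
Assume saturation: I_D = ½ k_n V_ov² = 0.5 × 2.2 × 1.75² = 3.37 mA, giving V_DS = V_DD − I_D R_D = 15.7 − 3.37 × 0.591 = 13.7 V.
V_DS = 13.7 V ≥ V_ov = 1.75 V, confirming saturation.

I_D = 3.37 mA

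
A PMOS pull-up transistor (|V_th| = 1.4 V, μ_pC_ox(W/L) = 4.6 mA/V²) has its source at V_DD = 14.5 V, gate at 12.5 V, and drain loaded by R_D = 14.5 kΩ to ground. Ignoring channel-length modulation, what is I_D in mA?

I_D = 0.828 mA

V_SG = V_DD − V_G = 14.5 − 12.5 = 2 V, so V_ov = 2 − 1.4 = 0.6 V.
Assume saturation: I_D = ½ k_p V_ov² = 0.5 × 4.6 × 0.6² = 0.828 mA, giving V_SD = V_DD − I_D R_D = 14.5 − 0.828 × 14.5 = 2.49 V.
V_SD = 2.49 V ≥ V_ov = 0.6 V, confirming saturation.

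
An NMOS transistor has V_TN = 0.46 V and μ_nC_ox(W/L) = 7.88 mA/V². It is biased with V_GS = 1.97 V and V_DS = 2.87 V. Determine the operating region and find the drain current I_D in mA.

V_ov = V_GS − V_TN = 1.97 − 0.46 = 1.51 V.
Since V_DS = 2.87 V ≥ V_ov = 1.51 V, the device is in saturation.
I_D = ½ k_n V_ov² = 0.5 × 7.88 × 1.51² = 8.98 mA.

Saturation; I_D = 8.98 mA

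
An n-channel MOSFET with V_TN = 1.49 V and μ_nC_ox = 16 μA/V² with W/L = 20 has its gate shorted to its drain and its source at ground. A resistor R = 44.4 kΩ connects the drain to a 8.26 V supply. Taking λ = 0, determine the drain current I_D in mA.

With gate tied to drain, V_GS = V_DS ≥ V_GS − V_TN, so the device is in saturation.
k_n = μ_nC_ox · (W/L) = 0.32 mA/V².
KCL at the drain: ½ k_n (V_GS − V_TN)² = (V_DD − V_GS)/R.
Let x = V_GS − 1.49. Then 7.1 x² + x − 6.77 = 0, giving x = 0.908 V (positive root), so V_GS = 2.4 V.
I_D = (V_DD − V_GS)/R = (8.26 − 2.4) / 44.4 = 0.132 mA.

I_D = 0.132 mA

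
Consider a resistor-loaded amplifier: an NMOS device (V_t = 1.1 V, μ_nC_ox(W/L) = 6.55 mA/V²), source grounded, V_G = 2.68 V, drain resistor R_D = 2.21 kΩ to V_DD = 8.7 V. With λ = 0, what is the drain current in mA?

V_GS = V_G = 2.68 V, so V_ov = 2.68 − 1.1 = 1.58 V.
Assume saturation: I_D = ½ k_n V_ov² = 0.5 × 6.55 × 1.58² = 8.18 mA, giving V_DS = V_DD − I_D R_D = 8.7 − 8.18 × 2.21 = -9.37 V.
But -9.37 V < V_ov = 1.58 V, so the device is actually in triode.
In triode I_D = k_n[V_ov V_DS − ½ V_DS²] and I_D = (V_DD − V_DS)/R_D. Equating: 7.24 V_DS² − 23.87 V_DS + 8.7 = 0, giving V_DS = 0.417 V (the root below V_ov).
I_D = (8.7 − 0.417) / 2.21 = 3.75 mA.

I_D = 3.75 mA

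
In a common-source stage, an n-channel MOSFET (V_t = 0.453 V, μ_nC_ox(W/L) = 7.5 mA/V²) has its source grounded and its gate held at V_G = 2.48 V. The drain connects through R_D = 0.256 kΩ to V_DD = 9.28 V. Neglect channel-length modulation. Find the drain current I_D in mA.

V_GS = V_G = 2.48 V, so V_ov = 2.48 − 0.453 = 2.03 V.
Assume saturation: I_D = ½ k_n V_ov² = 0.5 × 7.5 × 2.03² = 15.4 mA, giving V_DS = V_DD − I_D R_D = 9.28 − 15.4 × 0.256 = 5.34 V.
V_DS = 5.34 V ≥ V_ov = 2.03 V, confirming saturation.

I_D = 15.4 mA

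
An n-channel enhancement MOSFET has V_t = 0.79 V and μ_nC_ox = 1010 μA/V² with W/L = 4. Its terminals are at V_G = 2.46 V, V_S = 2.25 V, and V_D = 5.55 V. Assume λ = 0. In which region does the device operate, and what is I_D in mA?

V_GS = V_G − V_S = 2.46 − 2.25 = 0.21 V; V_DS = V_D − V_S = 5.55 − 2.25 = 3.3 V.
V_GS = 0.21 V < V_t = 0.79 V, so the transistor is in cutoff.

Cutoff; I_D = 0 mA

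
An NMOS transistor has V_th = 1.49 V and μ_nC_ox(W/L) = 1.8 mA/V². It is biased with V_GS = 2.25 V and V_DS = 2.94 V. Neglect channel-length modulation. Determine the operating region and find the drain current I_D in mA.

V_ov = V_GS − V_th = 2.25 − 1.49 = 0.76 V.
Since V_DS = 2.94 V ≥ V_ov = 0.76 V, the device is in saturation.
I_D = ½ k_n V_ov² = 0.5 × 1.8 × 0.76² = 0.52 mA.

Saturation; I_D = 0.520 mA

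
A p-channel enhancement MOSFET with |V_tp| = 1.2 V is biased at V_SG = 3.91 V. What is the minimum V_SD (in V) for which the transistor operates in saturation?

The boundary between triode and saturation is V_SD = V_SG − |V_tp| = V_ov.
V_ov = 3.91 − 1.2 = 2.71 V.

V_SD,sat = 2.71 V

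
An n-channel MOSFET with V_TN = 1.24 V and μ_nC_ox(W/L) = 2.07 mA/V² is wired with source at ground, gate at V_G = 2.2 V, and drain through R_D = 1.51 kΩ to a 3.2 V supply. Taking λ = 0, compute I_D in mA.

I_D = 0.954 mA

V_GS = V_G = 2.2 V, so V_ov = 2.2 − 1.24 = 0.96 V.
Assume saturation: I_D = ½ k_n V_ov² = 0.5 × 2.07 × 0.96² = 0.954 mA, giving V_DS = V_DD − I_D R_D = 3.2 − 0.954 × 1.51 = 1.76 V.
V_DS = 1.76 V ≥ V_ov = 0.96 V, confirming saturation.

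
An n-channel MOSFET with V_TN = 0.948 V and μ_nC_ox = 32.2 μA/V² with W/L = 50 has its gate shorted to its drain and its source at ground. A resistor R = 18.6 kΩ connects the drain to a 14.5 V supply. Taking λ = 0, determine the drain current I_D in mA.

I_D = 0.679 mA

With gate tied to drain, V_GS = V_DS ≥ V_GS − V_TN, so the device is in saturation.
k_n = μ_nC_ox · (W/L) = 1.61 mA/V².
KCL at the drain: ½ k_n (V_GS − V_TN)² = (V_DD − V_GS)/R.
Let x = V_GS − 0.948. Then 15 x² + x − 13.55 = 0, giving x = 0.919 V (positive root), so V_GS = 1.87 V.
I_D = (V_DD − V_GS)/R = (14.5 − 1.87) / 18.6 = 0.679 mA.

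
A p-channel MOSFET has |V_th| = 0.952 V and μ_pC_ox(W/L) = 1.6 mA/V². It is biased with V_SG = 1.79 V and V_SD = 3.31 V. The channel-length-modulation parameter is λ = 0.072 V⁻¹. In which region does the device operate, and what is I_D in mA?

Saturation; I_D = 0.696 mA

V_ov = V_SG − |V_th| = 1.79 − 0.952 = 0.838 V.
Since V_SD = 3.31 V ≥ V_ov = 0.838 V, the device is in saturation.
I_D = ½ k_p V_ov² (1 + λ V_SD) = 0.5 × 1.6 × 0.838² × (1 + 0.072 × 3.31) = 0.696 mA.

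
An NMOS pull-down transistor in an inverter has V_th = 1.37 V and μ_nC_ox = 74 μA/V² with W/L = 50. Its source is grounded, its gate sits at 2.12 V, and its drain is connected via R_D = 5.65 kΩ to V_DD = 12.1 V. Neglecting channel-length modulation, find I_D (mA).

I_D = 1.04 mA

V_GS = V_G = 2.12 V, so V_ov = 2.12 − 1.37 = 0.75 V.
k_n = μ_nC_ox · (W/L) = 3.7 mA/V².
Assume saturation: I_D = ½ k_n V_ov² = 0.5 × 3.7 × 0.75² = 1.04 mA, giving V_DS = V_DD − I_D R_D = 12.1 − 1.04 × 5.65 = 6.22 V.
V_DS = 6.22 V ≥ V_ov = 0.75 V, confirming saturation.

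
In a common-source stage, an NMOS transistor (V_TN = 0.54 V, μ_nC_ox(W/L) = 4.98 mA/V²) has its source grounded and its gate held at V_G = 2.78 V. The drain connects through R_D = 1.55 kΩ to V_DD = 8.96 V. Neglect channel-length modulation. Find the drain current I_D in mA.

V_GS = V_G = 2.78 V, so V_ov = 2.78 − 0.54 = 2.24 V.
Assume saturation: I_D = ½ k_n V_ov² = 0.5 × 4.98 × 2.24² = 12.5 mA, giving V_DS = V_DD − I_D R_D = 8.96 − 12.5 × 1.55 = -10.4 V.
But -10.4 V < V_ov = 2.24 V, so the device is actually in triode.
In triode I_D = k_n[V_ov V_DS − ½ V_DS²] and I_D = (V_DD − V_DS)/R_D. Equating: 3.86 V_DS² − 18.29 V_DS + 8.96 = 0, giving V_DS = 0.555 V (the root below V_ov).
I_D = (8.96 − 0.555) / 1.55 = 5.42 mA.

I_D = 5.42 mA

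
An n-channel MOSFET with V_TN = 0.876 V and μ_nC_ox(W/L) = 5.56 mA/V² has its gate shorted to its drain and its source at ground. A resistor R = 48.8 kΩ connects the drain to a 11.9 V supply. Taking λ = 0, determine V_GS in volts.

V_GS = 1.16 V

With gate tied to drain, V_GS = V_DS ≥ V_GS − V_TN, so the device is in saturation.
KCL at the drain: ½ k_n (V_GS − V_TN)² = (V_DD − V_GS)/R.
Let x = V_GS − 0.876. Then 136 x² + x − 11.02 = 0, giving x = 0.281 V (positive root), so V_GS = 1.16 V.
I_D = (V_DD − V_GS)/R = (11.9 − 1.16) / 48.8 = 0.22 mA.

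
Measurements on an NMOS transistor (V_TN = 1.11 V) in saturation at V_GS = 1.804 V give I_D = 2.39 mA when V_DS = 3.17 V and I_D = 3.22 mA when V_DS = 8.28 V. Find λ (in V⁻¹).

λ = 0.0866 V⁻¹

With V_GS fixed, I_D ∝ (1 + λ V_DS) in saturation, so I_D2/I_D1 = (1 + λ V_DS2)/(1 + λ V_DS1).
3.22/2.39 = 1.347 = (1 + 8.28 λ)/(1 + 3.17 λ).
Solving: λ (I_D1 V_DS2 − I_D2 V_DS1) = I_D2 − I_D1, so λ = (3.22 − 2.39) / (2.39 × 8.28 − 3.22 × 3.17) = 0.83 / 9.58 = 0.0866 V⁻¹.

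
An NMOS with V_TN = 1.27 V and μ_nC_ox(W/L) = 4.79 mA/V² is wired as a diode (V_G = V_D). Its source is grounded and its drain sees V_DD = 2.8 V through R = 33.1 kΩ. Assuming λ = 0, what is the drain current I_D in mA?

With gate tied to drain, V_GS = V_DS ≥ V_GS − V_TN, so the device is in saturation.
KCL at the drain: ½ k_n (V_GS − V_TN)² = (V_DD − V_GS)/R.
Let x = V_GS − 1.27. Then 79.3 x² + x − 1.53 = 0, giving x = 0.133 V (positive root), so V_GS = 1.4 V.
I_D = (V_DD − V_GS)/R = (2.8 − 1.4) / 33.1 = 0.0422 mA.

I_D = 0.0422 mA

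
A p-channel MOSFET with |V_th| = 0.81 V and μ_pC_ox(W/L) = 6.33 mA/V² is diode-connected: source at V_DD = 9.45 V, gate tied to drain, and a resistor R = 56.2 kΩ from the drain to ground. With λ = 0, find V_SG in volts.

With gate tied to drain, V_SG = V_SD ≥ V_SG − |V_th|, so the device is in saturation.
KCL at the drain: ½ k_p (V_SG − |V_th|)² = (V_DD − V_SG)/R.
Let x = V_SG − 0.81. Then 178 x² + x − 8.64 = 0, giving x = 0.218 V (positive root), so V_SG = 1.03 V.
I_D = (V_DD − V_SG)/R = (9.45 − 1.03) / 56.2 = 0.15 mA.

V_SG = 1.03 V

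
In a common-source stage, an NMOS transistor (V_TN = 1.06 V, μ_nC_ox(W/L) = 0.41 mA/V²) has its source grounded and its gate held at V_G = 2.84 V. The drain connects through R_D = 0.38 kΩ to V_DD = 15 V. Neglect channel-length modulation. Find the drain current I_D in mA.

I_D = 0.650 mA

V_GS = V_G = 2.84 V, so V_ov = 2.84 − 1.06 = 1.78 V.
Assume saturation: I_D = ½ k_n V_ov² = 0.5 × 0.41 × 1.78² = 0.65 mA, giving V_DS = V_DD − I_D R_D = 15 − 0.65 × 0.38 = 14.8 V.
V_DS = 14.8 V ≥ V_ov = 1.78 V, confirming saturation.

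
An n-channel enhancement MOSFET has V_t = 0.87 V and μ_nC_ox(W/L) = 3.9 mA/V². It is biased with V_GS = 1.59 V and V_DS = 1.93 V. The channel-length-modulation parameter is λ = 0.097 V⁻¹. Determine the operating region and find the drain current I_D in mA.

Saturation; I_D = 1.20 mA

V_ov = V_GS − V_t = 1.59 − 0.87 = 0.72 V.
Since V_DS = 1.93 V ≥ V_ov = 0.72 V, the device is in saturation.
I_D = ½ k_n V_ov² (1 + λ V_DS) = 0.5 × 3.9 × 0.72² × (1 + 0.097 × 1.93) = 1.2 mA.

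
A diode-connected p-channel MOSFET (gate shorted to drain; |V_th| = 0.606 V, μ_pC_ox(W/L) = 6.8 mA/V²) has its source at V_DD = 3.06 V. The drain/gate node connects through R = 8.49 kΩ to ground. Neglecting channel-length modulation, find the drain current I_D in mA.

I_D = 0.257 mA

With gate tied to drain, V_SG = V_SD ≥ V_SG − |V_th|, so the device is in saturation.
KCL at the drain: ½ k_p (V_SG − |V_th|)² = (V_DD − V_SG)/R.
Let x = V_SG − 0.606. Then 28.9 x² + x − 2.454 = 0, giving x = 0.275 V (positive root), so V_SG = 0.881 V.
I_D = (V_DD − V_SG)/R = (3.06 − 0.881) / 8.49 = 0.257 mA.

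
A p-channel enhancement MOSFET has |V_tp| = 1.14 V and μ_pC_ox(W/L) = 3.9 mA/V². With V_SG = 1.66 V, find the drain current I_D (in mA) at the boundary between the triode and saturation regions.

At the boundary V_SD = V_ov = V_SG − |V_tp| = 1.66 − 1.14 = 0.52 V.
I_D = ½ k_p V_ov² = 0.5 × 3.9 × 0.52² = 0.527 mA.

I_D = 0.527 mA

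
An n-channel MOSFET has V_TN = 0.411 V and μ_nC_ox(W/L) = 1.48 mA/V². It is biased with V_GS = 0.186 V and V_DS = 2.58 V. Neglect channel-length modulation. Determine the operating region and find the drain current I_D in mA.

V_GS = 0.186 V < V_TN = 0.411 V, so the transistor is in cutoff.

Cutoff; I_D = 0 mA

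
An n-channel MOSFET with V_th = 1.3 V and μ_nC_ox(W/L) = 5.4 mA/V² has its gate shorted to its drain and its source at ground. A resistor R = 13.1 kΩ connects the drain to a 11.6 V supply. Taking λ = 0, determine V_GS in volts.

With gate tied to drain, V_GS = V_DS ≥ V_GS − V_th, so the device is in saturation.
KCL at the drain: ½ k_n (V_GS − V_th)² = (V_DD − V_GS)/R.
Let x = V_GS − 1.3. Then 35.4 x² + x − 10.3 = 0, giving x = 0.526 V (positive root), so V_GS = 1.83 V.
I_D = (V_DD − V_GS)/R = (11.6 − 1.83) / 13.1 = 0.746 mA.

V_GS = 1.83 V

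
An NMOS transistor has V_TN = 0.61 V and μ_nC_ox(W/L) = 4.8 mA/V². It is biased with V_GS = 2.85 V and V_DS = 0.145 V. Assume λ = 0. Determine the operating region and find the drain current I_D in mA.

Triode; I_D = 1.51 mA

V_ov = V_GS − V_TN = 2.85 − 0.61 = 2.24 V.
Since V_DS = 0.145 V < V_ov = 2.24 V, the device is in the triode region.
I_D = k_n [V_ov · V_DS − ½ V_DS²] = 4.8 × [2.24 × 0.145 − 0.5 × 0.145²] = 1.51 mA.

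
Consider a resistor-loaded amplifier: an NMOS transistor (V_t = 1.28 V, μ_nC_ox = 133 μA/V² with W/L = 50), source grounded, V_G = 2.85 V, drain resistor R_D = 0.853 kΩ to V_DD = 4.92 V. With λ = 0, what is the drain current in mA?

V_GS = V_G = 2.85 V, so V_ov = 2.85 − 1.28 = 1.57 V.
k_n = μ_nC_ox · (W/L) = 6.65 mA/V².
Assume saturation: I_D = ½ k_n V_ov² = 0.5 × 6.65 × 1.57² = 8.2 mA, giving V_DS = V_DD − I_D R_D = 4.92 − 8.2 × 0.853 = -2.07 V.
But -2.07 V < V_ov = 1.57 V, so the device is actually in triode.
In triode I_D = k_n[V_ov V_DS − ½ V_DS²] and I_D = (V_DD − V_DS)/R_D. Equating: 2.84 V_DS² − 9.906 V_DS + 4.92 = 0, giving V_DS = 0.6 V (the root below V_ov).
I_D = (4.92 − 0.6) / 0.853 = 5.06 mA.

I_D = 5.06 mA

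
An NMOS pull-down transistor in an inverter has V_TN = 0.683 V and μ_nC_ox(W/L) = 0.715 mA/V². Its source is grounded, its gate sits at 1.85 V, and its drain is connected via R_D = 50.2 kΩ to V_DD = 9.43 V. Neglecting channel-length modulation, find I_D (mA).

V_GS = V_G = 1.85 V, so V_ov = 1.85 − 0.683 = 1.17 V.
Assume saturation: I_D = ½ k_n V_ov² = 0.5 × 0.715 × 1.17² = 0.487 mA, giving V_DS = V_DD − I_D R_D = 9.43 − 0.487 × 50.2 = -15 V.
But -15 V < V_ov = 1.17 V, so the device is actually in triode.
In triode I_D = k_n[V_ov V_DS − ½ V_DS²] and I_D = (V_DD − V_DS)/R_D. Equating: 17.9 V_DS² − 42.89 V_DS + 9.43 = 0, giving V_DS = 0.245 V (the root below V_ov).
I_D = (9.43 − 0.245) / 50.2 = 0.183 mA.

I_D = 0.183 mA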